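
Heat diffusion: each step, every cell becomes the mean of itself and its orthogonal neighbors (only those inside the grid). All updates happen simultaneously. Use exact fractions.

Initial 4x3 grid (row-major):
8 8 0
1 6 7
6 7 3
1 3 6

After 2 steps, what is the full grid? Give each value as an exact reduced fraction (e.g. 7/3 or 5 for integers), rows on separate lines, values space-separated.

After step 1:
  17/3 11/2 5
  21/4 29/5 4
  15/4 5 23/4
  10/3 17/4 4
After step 2:
  197/36 659/120 29/6
  307/60 511/100 411/80
  13/3 491/100 75/16
  34/9 199/48 14/3

Answer: 197/36 659/120 29/6
307/60 511/100 411/80
13/3 491/100 75/16
34/9 199/48 14/3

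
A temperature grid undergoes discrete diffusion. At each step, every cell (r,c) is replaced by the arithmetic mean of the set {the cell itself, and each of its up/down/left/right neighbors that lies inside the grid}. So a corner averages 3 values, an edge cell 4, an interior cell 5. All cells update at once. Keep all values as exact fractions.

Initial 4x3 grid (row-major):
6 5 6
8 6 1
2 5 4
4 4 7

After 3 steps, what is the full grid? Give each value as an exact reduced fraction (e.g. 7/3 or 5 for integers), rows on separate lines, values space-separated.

After step 1:
  19/3 23/4 4
  11/2 5 17/4
  19/4 21/5 17/4
  10/3 5 5
After step 2:
  211/36 253/48 14/3
  259/48 247/50 35/8
  1067/240 116/25 177/40
  157/36 263/60 19/4
After step 3:
  595/108 74659/14400 229/48
  37157/7200 14773/3000 2761/600
  33917/7200 27401/6000 1819/400
  9497/2160 16321/3600 1627/360

Answer: 595/108 74659/14400 229/48
37157/7200 14773/3000 2761/600
33917/7200 27401/6000 1819/400
9497/2160 16321/3600 1627/360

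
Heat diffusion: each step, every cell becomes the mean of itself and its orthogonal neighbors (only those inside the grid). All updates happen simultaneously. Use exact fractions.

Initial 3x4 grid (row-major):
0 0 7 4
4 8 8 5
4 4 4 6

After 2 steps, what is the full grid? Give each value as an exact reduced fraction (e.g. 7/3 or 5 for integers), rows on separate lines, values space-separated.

Answer: 109/36 439/120 607/120 95/18
53/15 479/100 136/25 1349/240
13/3 193/40 219/40 65/12

Derivation:
After step 1:
  4/3 15/4 19/4 16/3
  4 24/5 32/5 23/4
  4 5 11/2 5
After step 2:
  109/36 439/120 607/120 95/18
  53/15 479/100 136/25 1349/240
  13/3 193/40 219/40 65/12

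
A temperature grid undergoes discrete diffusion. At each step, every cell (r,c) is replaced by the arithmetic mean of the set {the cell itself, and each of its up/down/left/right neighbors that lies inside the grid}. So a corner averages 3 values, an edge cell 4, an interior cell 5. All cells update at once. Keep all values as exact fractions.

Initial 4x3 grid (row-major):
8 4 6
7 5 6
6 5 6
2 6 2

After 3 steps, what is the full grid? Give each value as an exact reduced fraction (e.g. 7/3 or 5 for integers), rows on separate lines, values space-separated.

After step 1:
  19/3 23/4 16/3
  13/2 27/5 23/4
  5 28/5 19/4
  14/3 15/4 14/3
After step 2:
  223/36 1369/240 101/18
  697/120 29/5 637/120
  653/120 49/10 623/120
  161/36 1121/240 79/18
After step 3:
  12749/2160 16783/2880 11969/2160
  523/90 1321/240 493/90
  232/45 6241/1200 1781/360
  10501/2160 13271/2880 10261/2160

Answer: 12749/2160 16783/2880 11969/2160
523/90 1321/240 493/90
232/45 6241/1200 1781/360
10501/2160 13271/2880 10261/2160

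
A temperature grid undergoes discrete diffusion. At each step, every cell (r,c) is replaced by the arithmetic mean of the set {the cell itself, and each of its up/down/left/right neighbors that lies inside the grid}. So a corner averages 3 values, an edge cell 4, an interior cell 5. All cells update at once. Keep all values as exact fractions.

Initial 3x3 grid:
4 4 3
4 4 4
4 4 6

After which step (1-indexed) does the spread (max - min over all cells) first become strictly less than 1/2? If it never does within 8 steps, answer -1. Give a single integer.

Answer: 3

Derivation:
Step 1: max=14/3, min=11/3, spread=1
Step 2: max=161/36, min=185/48, spread=89/144
Step 3: max=1859/432, min=565/144, spread=41/108
  -> spread < 1/2 first at step 3
Step 4: max=109837/25920, min=3811/960, spread=347/1296
Step 5: max=6510899/1555200, min=2072933/518400, spread=2921/15552
Step 6: max=388045453/93312000, min=125246651/31104000, spread=24611/186624
Step 7: max=23163184691/5598720000, min=2516095799/622080000, spread=207329/2239488
Step 8: max=1385236539277/335923200000, min=454467867259/111974400000, spread=1746635/26873856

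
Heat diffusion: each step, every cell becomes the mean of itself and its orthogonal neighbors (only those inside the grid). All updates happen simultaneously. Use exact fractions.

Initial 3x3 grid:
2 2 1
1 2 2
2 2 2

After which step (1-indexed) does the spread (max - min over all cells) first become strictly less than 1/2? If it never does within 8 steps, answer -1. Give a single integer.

Answer: 1

Derivation:
Step 1: max=2, min=5/3, spread=1/3
  -> spread < 1/2 first at step 1
Step 2: max=23/12, min=413/240, spread=47/240
Step 3: max=149/80, min=1859/1080, spread=61/432
Step 4: max=79567/43200, min=112963/64800, spread=511/5184
Step 5: max=4724149/2592000, min=6816911/3888000, spread=4309/62208
Step 6: max=93981901/51840000, min=411576367/233280000, spread=36295/746496
Step 7: max=16841550941/9331200000, min=24784556099/13996800000, spread=305773/8957952
Step 8: max=1007762070527/559872000000, min=1491518488603/839808000000, spread=2575951/107495424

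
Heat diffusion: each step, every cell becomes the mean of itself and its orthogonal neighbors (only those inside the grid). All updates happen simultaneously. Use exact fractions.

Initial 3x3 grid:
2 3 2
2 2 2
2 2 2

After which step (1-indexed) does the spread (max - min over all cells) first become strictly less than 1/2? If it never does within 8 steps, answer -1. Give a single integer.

Answer: 1

Derivation:
Step 1: max=7/3, min=2, spread=1/3
  -> spread < 1/2 first at step 1
Step 2: max=547/240, min=2, spread=67/240
Step 3: max=4757/2160, min=407/200, spread=1807/10800
Step 4: max=1885963/864000, min=11161/5400, spread=33401/288000
Step 5: max=16781933/7776000, min=1123391/540000, spread=3025513/38880000
Step 6: max=6685726867/3110400000, min=60355949/28800000, spread=53531/995328
Step 7: max=399280925849/186624000000, min=16343116051/7776000000, spread=450953/11943936
Step 8: max=23903783560603/11197440000000, min=1967248610519/933120000000, spread=3799043/143327232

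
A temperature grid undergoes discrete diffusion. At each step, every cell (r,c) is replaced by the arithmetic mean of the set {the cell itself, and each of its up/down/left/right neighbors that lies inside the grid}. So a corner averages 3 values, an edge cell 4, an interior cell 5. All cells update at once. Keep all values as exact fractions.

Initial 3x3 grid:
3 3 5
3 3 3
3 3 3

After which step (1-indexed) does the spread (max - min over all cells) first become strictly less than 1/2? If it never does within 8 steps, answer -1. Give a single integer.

Step 1: max=11/3, min=3, spread=2/3
Step 2: max=32/9, min=3, spread=5/9
Step 3: max=365/108, min=3, spread=41/108
  -> spread < 1/2 first at step 3
Step 4: max=21571/6480, min=551/180, spread=347/1296
Step 5: max=1273337/388800, min=5557/1800, spread=2921/15552
Step 6: max=75812539/23328000, min=673483/216000, spread=24611/186624
Step 7: max=4517762033/1399680000, min=15236741/4860000, spread=207329/2239488
Step 8: max=269972352451/83980800000, min=816401599/259200000, spread=1746635/26873856

Answer: 3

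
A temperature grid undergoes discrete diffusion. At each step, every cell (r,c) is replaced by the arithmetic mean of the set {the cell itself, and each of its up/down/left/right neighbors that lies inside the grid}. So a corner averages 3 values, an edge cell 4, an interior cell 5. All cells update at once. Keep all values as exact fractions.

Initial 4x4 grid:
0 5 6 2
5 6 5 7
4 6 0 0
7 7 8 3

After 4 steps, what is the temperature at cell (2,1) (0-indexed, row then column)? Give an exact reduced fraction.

Answer: 293917/60000

Derivation:
Step 1: cell (2,1) = 23/5
Step 2: cell (2,1) = 263/50
Step 3: cell (2,1) = 9739/2000
Step 4: cell (2,1) = 293917/60000
Full grid after step 4:
  35101/8100 950621/216000 62627/14400 18367/4320
  999131/216000 203309/45000 260933/60000 3273/800
  120547/24000 293917/60000 391361/90000 86347/21600
  116611/21600 45697/9000 24487/5400 130481/32400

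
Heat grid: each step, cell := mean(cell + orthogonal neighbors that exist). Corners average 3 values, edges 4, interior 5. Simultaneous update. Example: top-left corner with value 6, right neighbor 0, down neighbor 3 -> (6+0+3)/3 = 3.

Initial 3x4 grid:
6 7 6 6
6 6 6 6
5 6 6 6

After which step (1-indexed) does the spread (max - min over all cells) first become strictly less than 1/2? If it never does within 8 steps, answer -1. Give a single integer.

Answer: 3

Derivation:
Step 1: max=19/3, min=17/3, spread=2/3
Step 2: max=751/120, min=103/18, spread=193/360
Step 3: max=7367/1200, min=6341/1080, spread=2893/10800
  -> spread < 1/2 first at step 3
Step 4: max=329741/54000, min=765179/129600, spread=130997/648000
Step 5: max=13137031/2160000, min=46263511/7776000, spread=5149003/38880000
Step 6: max=117876461/19440000, min=2783791889/466560000, spread=1809727/18662400
Step 7: max=11768234809/1944000000, min=167509046251/27993600000, spread=9767674993/139968000000
Step 8: max=105806352929/17496000000, min=10065617055809/1679616000000, spread=734342603/13436928000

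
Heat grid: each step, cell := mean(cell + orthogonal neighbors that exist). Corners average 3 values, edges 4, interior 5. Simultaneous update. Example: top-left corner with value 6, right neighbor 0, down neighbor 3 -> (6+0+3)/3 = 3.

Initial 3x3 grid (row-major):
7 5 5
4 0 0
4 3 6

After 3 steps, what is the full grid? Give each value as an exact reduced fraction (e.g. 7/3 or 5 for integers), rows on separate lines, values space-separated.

Answer: 2171/540 53993/14400 913/270
6027/1600 2527/750 45343/14400
469/135 46493/14400 179/60

Derivation:
After step 1:
  16/3 17/4 10/3
  15/4 12/5 11/4
  11/3 13/4 3
After step 2:
  40/9 919/240 31/9
  303/80 82/25 689/240
  32/9 739/240 3
After step 3:
  2171/540 53993/14400 913/270
  6027/1600 2527/750 45343/14400
  469/135 46493/14400 179/60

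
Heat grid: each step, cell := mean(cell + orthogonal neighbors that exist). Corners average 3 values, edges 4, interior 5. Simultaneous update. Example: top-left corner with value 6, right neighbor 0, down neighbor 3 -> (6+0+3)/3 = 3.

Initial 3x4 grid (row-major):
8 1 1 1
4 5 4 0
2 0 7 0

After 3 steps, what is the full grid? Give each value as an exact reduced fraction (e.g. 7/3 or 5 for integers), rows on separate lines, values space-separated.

After step 1:
  13/3 15/4 7/4 2/3
  19/4 14/5 17/5 5/4
  2 7/2 11/4 7/3
After step 2:
  77/18 379/120 287/120 11/9
  833/240 91/25 239/100 153/80
  41/12 221/80 719/240 19/9
After step 3:
  7853/2160 12121/3600 4123/1800 3979/2160
  53299/14400 9253/3000 1333/500 9163/4800
  193/60 2563/800 18467/7200 2527/1080

Answer: 7853/2160 12121/3600 4123/1800 3979/2160
53299/14400 9253/3000 1333/500 9163/4800
193/60 2563/800 18467/7200 2527/1080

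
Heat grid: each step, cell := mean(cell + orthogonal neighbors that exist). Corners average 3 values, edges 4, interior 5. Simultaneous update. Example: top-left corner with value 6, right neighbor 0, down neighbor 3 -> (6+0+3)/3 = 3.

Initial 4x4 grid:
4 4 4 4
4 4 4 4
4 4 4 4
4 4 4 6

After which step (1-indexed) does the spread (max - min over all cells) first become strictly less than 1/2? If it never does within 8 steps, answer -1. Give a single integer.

Step 1: max=14/3, min=4, spread=2/3
Step 2: max=41/9, min=4, spread=5/9
Step 3: max=473/108, min=4, spread=41/108
  -> spread < 1/2 first at step 3
Step 4: max=14003/3240, min=4, spread=1043/3240
Step 5: max=414353/97200, min=4, spread=25553/97200
Step 6: max=12335459/2916000, min=36079/9000, spread=645863/2916000
Step 7: max=367561691/87480000, min=240971/60000, spread=16225973/87480000
Step 8: max=10975077983/2624400000, min=108701/27000, spread=409340783/2624400000

Answer: 3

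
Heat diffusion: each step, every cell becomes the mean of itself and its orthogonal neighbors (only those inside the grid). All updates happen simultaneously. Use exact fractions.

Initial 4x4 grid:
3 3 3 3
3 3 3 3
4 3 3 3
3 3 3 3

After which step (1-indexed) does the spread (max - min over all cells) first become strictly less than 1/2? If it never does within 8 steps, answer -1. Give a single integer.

Step 1: max=10/3, min=3, spread=1/3
  -> spread < 1/2 first at step 1
Step 2: max=391/120, min=3, spread=31/120
Step 3: max=3451/1080, min=3, spread=211/1080
Step 4: max=340843/108000, min=3, spread=16843/108000
Step 5: max=3054643/972000, min=27079/9000, spread=130111/972000
Step 6: max=91122367/29160000, min=1627159/540000, spread=3255781/29160000
Step 7: max=2724753691/874800000, min=1631107/540000, spread=82360351/874800000
Step 8: max=81483316891/26244000000, min=294106441/97200000, spread=2074577821/26244000000

Answer: 1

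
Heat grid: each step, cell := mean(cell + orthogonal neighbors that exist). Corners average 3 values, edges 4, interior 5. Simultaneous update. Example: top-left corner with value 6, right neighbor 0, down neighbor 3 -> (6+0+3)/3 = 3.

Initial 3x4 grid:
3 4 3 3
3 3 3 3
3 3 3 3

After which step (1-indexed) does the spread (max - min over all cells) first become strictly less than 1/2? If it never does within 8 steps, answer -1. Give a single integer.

Step 1: max=10/3, min=3, spread=1/3
  -> spread < 1/2 first at step 1
Step 2: max=391/120, min=3, spread=31/120
Step 3: max=3451/1080, min=3, spread=211/1080
Step 4: max=340897/108000, min=5447/1800, spread=14077/108000
Step 5: max=3056407/972000, min=327683/108000, spread=5363/48600
Step 6: max=91220809/29160000, min=182869/60000, spread=93859/1166400
Step 7: max=5459074481/1749600000, min=296936467/97200000, spread=4568723/69984000
Step 8: max=326708435629/104976000000, min=8929618889/2916000000, spread=8387449/167961600

Answer: 1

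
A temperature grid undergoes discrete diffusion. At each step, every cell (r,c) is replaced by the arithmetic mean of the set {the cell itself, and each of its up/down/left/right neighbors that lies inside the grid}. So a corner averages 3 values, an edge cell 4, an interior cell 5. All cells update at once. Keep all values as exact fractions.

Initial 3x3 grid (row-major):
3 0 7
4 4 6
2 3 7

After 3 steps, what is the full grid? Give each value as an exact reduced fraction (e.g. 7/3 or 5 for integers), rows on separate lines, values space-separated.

After step 1:
  7/3 7/2 13/3
  13/4 17/5 6
  3 4 16/3
After step 2:
  109/36 407/120 83/18
  719/240 403/100 143/30
  41/12 59/15 46/9
After step 3:
  6779/2160 27109/7200 4597/1080
  48493/14400 7647/2000 16667/3600
  2483/720 7421/1800 1243/270

Answer: 6779/2160 27109/7200 4597/1080
48493/14400 7647/2000 16667/3600
2483/720 7421/1800 1243/270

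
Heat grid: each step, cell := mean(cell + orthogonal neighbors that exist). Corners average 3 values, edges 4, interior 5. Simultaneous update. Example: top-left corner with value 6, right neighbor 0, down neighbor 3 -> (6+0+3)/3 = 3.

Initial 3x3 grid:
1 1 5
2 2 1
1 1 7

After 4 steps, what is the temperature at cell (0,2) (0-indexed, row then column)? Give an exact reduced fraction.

Step 1: cell (0,2) = 7/3
Step 2: cell (0,2) = 25/9
Step 3: cell (0,2) = 1301/540
Step 4: cell (0,2) = 39371/16200
Full grid after step 4:
  242593/129600 1785031/864000 39371/16200
  789203/432000 89033/40000 2122781/864000
  258343/129600 1912781/864000 18551/7200

Answer: 39371/16200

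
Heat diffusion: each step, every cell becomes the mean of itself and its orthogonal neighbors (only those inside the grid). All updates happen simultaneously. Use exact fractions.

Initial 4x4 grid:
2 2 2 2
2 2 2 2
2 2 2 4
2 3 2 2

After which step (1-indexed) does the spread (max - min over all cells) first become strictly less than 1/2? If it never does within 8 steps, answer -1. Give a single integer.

Step 1: max=8/3, min=2, spread=2/3
Step 2: max=151/60, min=2, spread=31/60
Step 3: max=2657/1080, min=2, spread=497/1080
  -> spread < 1/2 first at step 3
Step 4: max=77603/32400, min=454/225, spread=12227/32400
Step 5: max=2297933/972000, min=27553/13500, spread=314117/972000
Step 6: max=67952081/29160000, min=1112231/540000, spread=7891607/29160000
Step 7: max=2018270237/874800000, min=5052169/2430000, spread=199489397/874800000
Step 8: max=60002370053/26244000000, min=3054152587/1458000000, spread=5027623487/26244000000

Answer: 3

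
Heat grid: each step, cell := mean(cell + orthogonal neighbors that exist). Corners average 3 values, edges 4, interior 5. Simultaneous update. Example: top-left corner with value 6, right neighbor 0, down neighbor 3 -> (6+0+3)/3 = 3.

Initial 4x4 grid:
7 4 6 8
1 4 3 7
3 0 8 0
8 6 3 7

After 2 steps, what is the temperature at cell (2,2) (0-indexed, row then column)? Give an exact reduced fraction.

Answer: 241/50

Derivation:
Step 1: cell (2,2) = 14/5
Step 2: cell (2,2) = 241/50
Full grid after step 2:
  13/3 169/40 231/40 67/12
  263/80 106/25 411/100 113/20
  997/240 333/100 241/50 121/30
  155/36 1207/240 983/240 89/18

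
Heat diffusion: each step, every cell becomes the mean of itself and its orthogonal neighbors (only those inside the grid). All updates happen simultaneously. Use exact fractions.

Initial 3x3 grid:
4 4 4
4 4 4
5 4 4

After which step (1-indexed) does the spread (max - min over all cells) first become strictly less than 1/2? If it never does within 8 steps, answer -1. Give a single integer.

Answer: 1

Derivation:
Step 1: max=13/3, min=4, spread=1/3
  -> spread < 1/2 first at step 1
Step 2: max=77/18, min=4, spread=5/18
Step 3: max=905/216, min=4, spread=41/216
Step 4: max=53971/12960, min=1451/360, spread=347/2592
Step 5: max=3217337/777600, min=14557/3600, spread=2921/31104
Step 6: max=192452539/46656000, min=1753483/432000, spread=24611/373248
Step 7: max=11516162033/2799360000, min=39536741/9720000, spread=207329/4478976
Step 8: max=689876352451/167961600000, min=2112401599/518400000, spread=1746635/53747712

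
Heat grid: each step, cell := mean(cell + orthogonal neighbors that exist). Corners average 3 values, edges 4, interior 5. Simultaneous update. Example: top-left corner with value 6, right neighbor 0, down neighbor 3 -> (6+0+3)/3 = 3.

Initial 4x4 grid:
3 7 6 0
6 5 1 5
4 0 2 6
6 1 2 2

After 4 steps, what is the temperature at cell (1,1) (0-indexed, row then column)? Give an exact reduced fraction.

Step 1: cell (1,1) = 19/5
Step 2: cell (1,1) = 79/20
Step 3: cell (1,1) = 22823/6000
Step 4: cell (1,1) = 688313/180000
Full grid after step 4:
  57319/12960 896867/216000 829147/216000 116399/32400
  439231/108000 688313/180000 62353/18000 733927/216000
  381959/108000 291737/90000 551219/180000 652871/216000
  102707/32400 158737/54000 150179/54000 184529/64800

Answer: 688313/180000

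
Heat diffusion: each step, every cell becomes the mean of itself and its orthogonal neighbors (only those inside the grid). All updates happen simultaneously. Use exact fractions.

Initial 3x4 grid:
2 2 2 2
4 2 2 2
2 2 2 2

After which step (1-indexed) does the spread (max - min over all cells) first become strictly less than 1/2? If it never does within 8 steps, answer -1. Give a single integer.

Answer: 3

Derivation:
Step 1: max=8/3, min=2, spread=2/3
Step 2: max=307/120, min=2, spread=67/120
Step 3: max=2597/1080, min=2, spread=437/1080
  -> spread < 1/2 first at step 3
Step 4: max=1021531/432000, min=1009/500, spread=29951/86400
Step 5: max=8991821/3888000, min=6908/3375, spread=206761/777600
Step 6: max=3566595571/1555200000, min=5565671/2700000, spread=14430763/62208000
Step 7: max=211731741689/93312000000, min=449652727/216000000, spread=139854109/746496000
Step 8: max=12619911890251/5598720000000, min=40731228977/19440000000, spread=7114543559/44789760000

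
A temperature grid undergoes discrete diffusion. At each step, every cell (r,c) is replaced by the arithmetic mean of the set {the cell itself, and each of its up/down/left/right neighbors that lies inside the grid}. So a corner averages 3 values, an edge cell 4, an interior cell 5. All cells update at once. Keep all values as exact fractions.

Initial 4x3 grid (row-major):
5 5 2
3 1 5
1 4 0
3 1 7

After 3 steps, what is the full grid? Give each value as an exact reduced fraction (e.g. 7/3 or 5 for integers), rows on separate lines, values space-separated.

Answer: 3763/1080 9209/2880 2467/720
4063/1440 1937/600 231/80
4031/1440 757/300 281/90
1291/540 8399/2880 6019/2160

Derivation:
After step 1:
  13/3 13/4 4
  5/2 18/5 2
  11/4 7/5 4
  5/3 15/4 8/3
After step 2:
  121/36 911/240 37/12
  791/240 51/20 17/5
  499/240 31/10 151/60
  49/18 569/240 125/36
After step 3:
  3763/1080 9209/2880 2467/720
  4063/1440 1937/600 231/80
  4031/1440 757/300 281/90
  1291/540 8399/2880 6019/2160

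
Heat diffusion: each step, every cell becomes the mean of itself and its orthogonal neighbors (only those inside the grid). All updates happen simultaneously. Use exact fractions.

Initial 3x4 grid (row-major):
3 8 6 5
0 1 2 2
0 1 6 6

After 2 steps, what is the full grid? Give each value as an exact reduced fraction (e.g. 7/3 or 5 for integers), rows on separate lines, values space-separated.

Answer: 55/18 949/240 1049/240 40/9
37/20 133/50 371/100 323/80
10/9 509/240 829/240 73/18

Derivation:
After step 1:
  11/3 9/2 21/4 13/3
  1 12/5 17/5 15/4
  1/3 2 15/4 14/3
After step 2:
  55/18 949/240 1049/240 40/9
  37/20 133/50 371/100 323/80
  10/9 509/240 829/240 73/18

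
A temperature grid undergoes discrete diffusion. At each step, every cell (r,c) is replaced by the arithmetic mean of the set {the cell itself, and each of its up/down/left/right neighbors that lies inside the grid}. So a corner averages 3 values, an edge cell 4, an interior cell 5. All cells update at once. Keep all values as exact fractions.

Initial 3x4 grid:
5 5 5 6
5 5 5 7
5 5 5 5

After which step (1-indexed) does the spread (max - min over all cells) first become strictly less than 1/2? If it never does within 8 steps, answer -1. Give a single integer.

Step 1: max=6, min=5, spread=1
Step 2: max=1369/240, min=5, spread=169/240
Step 3: max=1007/180, min=5, spread=107/180
Step 4: max=26369/4800, min=7547/1500, spread=11093/24000
  -> spread < 1/2 first at step 4
Step 5: max=14119129/2592000, min=546241/108000, spread=201869/518400
Step 6: max=840139471/155520000, min=109897573/21600000, spread=244384727/777600000
Step 7: max=16712195863/3110400000, min=993679243/194400000, spread=3614791/13824000
Step 8: max=2994005368751/559872000000, min=133043873921/25920000000, spread=601288460287/2799360000000

Answer: 4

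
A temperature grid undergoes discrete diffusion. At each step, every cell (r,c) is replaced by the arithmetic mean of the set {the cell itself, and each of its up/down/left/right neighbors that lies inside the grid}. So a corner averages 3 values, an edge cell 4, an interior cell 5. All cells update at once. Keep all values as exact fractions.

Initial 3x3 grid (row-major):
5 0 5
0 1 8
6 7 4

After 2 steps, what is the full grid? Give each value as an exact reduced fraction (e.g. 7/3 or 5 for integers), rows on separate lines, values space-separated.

Answer: 89/36 239/80 139/36
61/20 359/100 551/120
71/18 551/120 46/9

Derivation:
After step 1:
  5/3 11/4 13/3
  3 16/5 9/2
  13/3 9/2 19/3
After step 2:
  89/36 239/80 139/36
  61/20 359/100 551/120
  71/18 551/120 46/9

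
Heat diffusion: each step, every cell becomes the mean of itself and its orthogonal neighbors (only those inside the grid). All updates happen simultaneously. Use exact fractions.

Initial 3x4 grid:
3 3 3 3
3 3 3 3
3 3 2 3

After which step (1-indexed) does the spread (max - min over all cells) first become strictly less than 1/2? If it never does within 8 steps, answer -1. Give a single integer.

Answer: 1

Derivation:
Step 1: max=3, min=8/3, spread=1/3
  -> spread < 1/2 first at step 1
Step 2: max=3, min=329/120, spread=31/120
Step 3: max=3, min=3029/1080, spread=211/1080
Step 4: max=5353/1800, min=307103/108000, spread=14077/108000
Step 5: max=320317/108000, min=2775593/972000, spread=5363/48600
Step 6: max=177131/60000, min=83739191/29160000, spread=93859/1166400
Step 7: max=286263533/97200000, min=5038525519/1749600000, spread=4568723/69984000
Step 8: max=8566381111/2916000000, min=303147564371/104976000000, spread=8387449/167961600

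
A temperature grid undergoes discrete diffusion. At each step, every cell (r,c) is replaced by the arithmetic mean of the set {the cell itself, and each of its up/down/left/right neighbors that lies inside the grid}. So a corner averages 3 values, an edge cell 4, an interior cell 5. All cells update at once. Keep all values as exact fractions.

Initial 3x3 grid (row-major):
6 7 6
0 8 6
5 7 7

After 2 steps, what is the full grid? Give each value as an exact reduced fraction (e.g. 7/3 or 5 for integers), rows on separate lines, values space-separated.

Answer: 95/18 1381/240 119/18
1121/240 153/25 507/80
31/6 1381/240 121/18

Derivation:
After step 1:
  13/3 27/4 19/3
  19/4 28/5 27/4
  4 27/4 20/3
After step 2:
  95/18 1381/240 119/18
  1121/240 153/25 507/80
  31/6 1381/240 121/18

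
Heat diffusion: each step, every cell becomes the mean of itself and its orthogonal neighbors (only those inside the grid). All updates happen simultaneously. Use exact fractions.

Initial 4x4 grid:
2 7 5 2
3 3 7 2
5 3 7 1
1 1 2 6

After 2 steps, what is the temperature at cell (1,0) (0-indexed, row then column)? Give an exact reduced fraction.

Answer: 297/80

Derivation:
Step 1: cell (1,0) = 13/4
Step 2: cell (1,0) = 297/80
Full grid after step 2:
  23/6 181/40 173/40 15/4
  297/80 207/50 433/100 37/10
  743/240 343/100 103/25 7/2
  85/36 713/240 51/16 11/3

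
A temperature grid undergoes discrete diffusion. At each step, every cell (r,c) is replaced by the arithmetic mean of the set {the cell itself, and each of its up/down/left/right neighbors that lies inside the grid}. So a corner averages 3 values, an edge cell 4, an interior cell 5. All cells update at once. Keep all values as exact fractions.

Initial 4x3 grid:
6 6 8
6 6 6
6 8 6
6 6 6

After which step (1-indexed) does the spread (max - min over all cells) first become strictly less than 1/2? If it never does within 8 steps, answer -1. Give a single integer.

Answer: 2

Derivation:
Step 1: max=20/3, min=6, spread=2/3
Step 2: max=59/9, min=37/6, spread=7/18
  -> spread < 1/2 first at step 2
Step 3: max=7007/1080, min=7493/1200, spread=2633/10800
Step 4: max=347479/54000, min=226261/36000, spread=647/4320
Step 5: max=24942617/3888000, min=8162539/1296000, spread=455/3888
Step 6: max=1491304603/233280000, min=490899101/77760000, spread=186073/2332800
Step 7: max=89341637177/13996800000, min=29475018559/4665600000, spread=1833163/27993600
Step 8: max=5352223033243/839808000000, min=1770606609581/279936000000, spread=80806409/1679616000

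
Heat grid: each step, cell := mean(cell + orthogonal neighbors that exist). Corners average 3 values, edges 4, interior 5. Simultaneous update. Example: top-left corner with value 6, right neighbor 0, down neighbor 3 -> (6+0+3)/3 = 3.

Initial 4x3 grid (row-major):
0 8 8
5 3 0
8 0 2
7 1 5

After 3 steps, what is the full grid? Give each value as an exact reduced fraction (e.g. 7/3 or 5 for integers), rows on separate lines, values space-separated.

After step 1:
  13/3 19/4 16/3
  4 16/5 13/4
  5 14/5 7/4
  16/3 13/4 8/3
After step 2:
  157/36 1057/240 40/9
  62/15 18/5 203/60
  257/60 16/5 157/60
  163/36 281/80 23/9
After step 3:
  9287/2160 12103/2880 8807/2160
  737/180 4493/1200 158/45
  1453/360 1377/400 529/180
  8873/2160 3311/960 6253/2160

Answer: 9287/2160 12103/2880 8807/2160
737/180 4493/1200 158/45
1453/360 1377/400 529/180
8873/2160 3311/960 6253/2160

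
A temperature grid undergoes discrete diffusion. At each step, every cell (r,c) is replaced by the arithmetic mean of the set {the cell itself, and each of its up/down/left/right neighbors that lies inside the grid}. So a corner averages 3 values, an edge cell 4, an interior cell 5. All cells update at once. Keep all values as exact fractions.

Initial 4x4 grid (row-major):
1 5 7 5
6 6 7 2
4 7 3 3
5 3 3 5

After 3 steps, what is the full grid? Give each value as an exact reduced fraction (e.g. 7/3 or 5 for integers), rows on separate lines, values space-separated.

After step 1:
  4 19/4 6 14/3
  17/4 31/5 5 17/4
  11/2 23/5 23/5 13/4
  4 9/2 7/2 11/3
After step 2:
  13/3 419/80 245/48 179/36
  399/80 124/25 521/100 103/24
  367/80 127/25 419/100 473/120
  14/3 83/20 61/15 125/36
After step 3:
  1747/360 3927/800 36943/7200 2069/432
  11321/2400 1019/200 28507/6000 8287/1800
  11593/2400 9187/2000 13493/3000 7153/1800
  3217/720 5389/1200 14291/3600 4133/1080

Answer: 1747/360 3927/800 36943/7200 2069/432
11321/2400 1019/200 28507/6000 8287/1800
11593/2400 9187/2000 13493/3000 7153/1800
3217/720 5389/1200 14291/3600 4133/1080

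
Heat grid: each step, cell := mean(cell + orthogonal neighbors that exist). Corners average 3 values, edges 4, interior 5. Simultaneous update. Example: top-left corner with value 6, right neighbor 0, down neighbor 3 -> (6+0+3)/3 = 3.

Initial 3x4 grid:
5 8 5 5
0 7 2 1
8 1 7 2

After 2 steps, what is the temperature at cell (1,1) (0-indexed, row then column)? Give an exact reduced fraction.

Answer: 5

Derivation:
Step 1: cell (1,1) = 18/5
Step 2: cell (1,1) = 5
Full grid after step 2:
  187/36 1151/240 1159/240 67/18
  239/60 5 37/10 139/40
  55/12 307/80 989/240 53/18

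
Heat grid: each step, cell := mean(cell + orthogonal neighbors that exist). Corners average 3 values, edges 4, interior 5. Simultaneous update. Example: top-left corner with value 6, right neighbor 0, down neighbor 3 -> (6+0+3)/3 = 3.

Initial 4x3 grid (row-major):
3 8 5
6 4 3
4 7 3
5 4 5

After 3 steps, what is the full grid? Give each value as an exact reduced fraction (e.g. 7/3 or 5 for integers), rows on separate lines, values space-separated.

After step 1:
  17/3 5 16/3
  17/4 28/5 15/4
  11/2 22/5 9/2
  13/3 21/4 4
After step 2:
  179/36 27/5 169/36
  1261/240 23/5 1151/240
  1109/240 101/20 333/80
  181/36 1079/240 55/12
After step 3:
  11251/2160 59/12 10721/2160
  7001/1440 251/50 6571/1440
  7183/1440 5503/1200 2231/480
  1273/270 13793/2880 1589/360

Answer: 11251/2160 59/12 10721/2160
7001/1440 251/50 6571/1440
7183/1440 5503/1200 2231/480
1273/270 13793/2880 1589/360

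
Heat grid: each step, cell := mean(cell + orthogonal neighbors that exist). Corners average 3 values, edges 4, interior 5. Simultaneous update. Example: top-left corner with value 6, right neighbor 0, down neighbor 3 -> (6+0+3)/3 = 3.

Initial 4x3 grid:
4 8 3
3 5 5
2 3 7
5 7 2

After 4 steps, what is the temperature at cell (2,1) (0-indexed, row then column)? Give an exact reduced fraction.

Step 1: cell (2,1) = 24/5
Step 2: cell (2,1) = 427/100
Step 3: cell (2,1) = 9021/2000
Step 4: cell (2,1) = 178313/40000
Full grid after step 4:
  98647/21600 511681/108000 316841/64800
  35191/8000 25978/5625 1030157/216000
  931957/216000 178313/40000 1012457/216000
  554897/129600 1293541/288000 596497/129600

Answer: 178313/40000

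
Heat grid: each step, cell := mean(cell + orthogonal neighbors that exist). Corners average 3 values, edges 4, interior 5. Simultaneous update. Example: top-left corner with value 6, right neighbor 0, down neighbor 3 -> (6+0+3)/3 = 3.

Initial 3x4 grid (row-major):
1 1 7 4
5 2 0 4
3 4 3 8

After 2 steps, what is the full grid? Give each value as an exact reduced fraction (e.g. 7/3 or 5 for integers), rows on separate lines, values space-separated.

After step 1:
  7/3 11/4 3 5
  11/4 12/5 16/5 4
  4 3 15/4 5
After step 2:
  47/18 629/240 279/80 4
  689/240 141/50 327/100 43/10
  13/4 263/80 299/80 17/4

Answer: 47/18 629/240 279/80 4
689/240 141/50 327/100 43/10
13/4 263/80 299/80 17/4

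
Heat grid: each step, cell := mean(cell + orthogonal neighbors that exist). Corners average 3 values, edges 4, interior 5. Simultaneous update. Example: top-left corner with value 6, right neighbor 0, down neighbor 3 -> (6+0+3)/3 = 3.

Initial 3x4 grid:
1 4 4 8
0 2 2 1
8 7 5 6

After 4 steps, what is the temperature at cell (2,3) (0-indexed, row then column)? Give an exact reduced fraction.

Step 1: cell (2,3) = 4
Step 2: cell (2,3) = 53/12
Step 3: cell (2,3) = 1007/240
Step 4: cell (2,3) = 182137/43200
Full grid after step 4:
  398411/129600 713461/216000 784841/216000 508861/129600
  2977729/864000 1294781/360000 1408831/360000 3471299/864000
  55429/14400 72653/18000 2063/500 182137/43200

Answer: 182137/43200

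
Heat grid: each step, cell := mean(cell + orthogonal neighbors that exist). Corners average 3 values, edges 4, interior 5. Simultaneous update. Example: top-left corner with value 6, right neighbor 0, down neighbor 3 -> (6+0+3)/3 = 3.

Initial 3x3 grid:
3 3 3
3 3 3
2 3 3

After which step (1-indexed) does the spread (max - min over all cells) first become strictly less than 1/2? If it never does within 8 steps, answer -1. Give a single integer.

Step 1: max=3, min=8/3, spread=1/3
  -> spread < 1/2 first at step 1
Step 2: max=3, min=49/18, spread=5/18
Step 3: max=3, min=607/216, spread=41/216
Step 4: max=1069/360, min=36749/12960, spread=347/2592
Step 5: max=10643/3600, min=2225863/777600, spread=2921/31104
Step 6: max=1270517/432000, min=134139461/46656000, spread=24611/373248
Step 7: max=28503259/9720000, min=8079357967/2799360000, spread=207329/4478976
Step 8: max=1516398401/518400000, min=485854847549/167961600000, spread=1746635/53747712

Answer: 1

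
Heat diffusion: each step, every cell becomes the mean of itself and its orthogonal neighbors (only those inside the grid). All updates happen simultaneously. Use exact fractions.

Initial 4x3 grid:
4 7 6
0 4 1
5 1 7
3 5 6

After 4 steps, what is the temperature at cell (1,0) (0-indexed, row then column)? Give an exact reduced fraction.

Step 1: cell (1,0) = 13/4
Step 2: cell (1,0) = 353/120
Step 3: cell (1,0) = 131/36
Step 4: cell (1,0) = 77149/21600
Full grid after step 4:
  99763/25920 682327/172800 110653/25920
  77149/21600 286331/72000 176273/43200
  80327/21600 274781/72000 6827/1600
  96569/25920 712201/172800 36493/8640

Answer: 77149/21600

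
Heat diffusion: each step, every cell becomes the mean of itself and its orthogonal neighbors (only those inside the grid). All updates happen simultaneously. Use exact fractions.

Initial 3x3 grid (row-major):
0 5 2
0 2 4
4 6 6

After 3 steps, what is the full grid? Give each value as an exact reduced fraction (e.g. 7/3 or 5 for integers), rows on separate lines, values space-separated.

After step 1:
  5/3 9/4 11/3
  3/2 17/5 7/2
  10/3 9/2 16/3
After step 2:
  65/36 659/240 113/36
  99/40 303/100 159/40
  28/9 497/120 40/9
After step 3:
  5059/2160 38593/14400 7099/2160
  6253/2400 6547/2000 8753/2400
  1751/540 26509/7200 2261/540

Answer: 5059/2160 38593/14400 7099/2160
6253/2400 6547/2000 8753/2400
1751/540 26509/7200 2261/540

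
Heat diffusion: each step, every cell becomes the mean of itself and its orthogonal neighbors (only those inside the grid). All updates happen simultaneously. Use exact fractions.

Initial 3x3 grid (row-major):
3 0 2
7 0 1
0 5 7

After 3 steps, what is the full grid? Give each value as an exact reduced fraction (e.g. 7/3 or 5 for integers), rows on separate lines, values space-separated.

Answer: 5411/2160 30097/14400 499/240
19811/7200 16339/6000 17711/7200
1171/360 2767/900 3373/1080

Derivation:
After step 1:
  10/3 5/4 1
  5/2 13/5 5/2
  4 3 13/3
After step 2:
  85/36 491/240 19/12
  373/120 237/100 313/120
  19/6 209/60 59/18
After step 3:
  5411/2160 30097/14400 499/240
  19811/7200 16339/6000 17711/7200
  1171/360 2767/900 3373/1080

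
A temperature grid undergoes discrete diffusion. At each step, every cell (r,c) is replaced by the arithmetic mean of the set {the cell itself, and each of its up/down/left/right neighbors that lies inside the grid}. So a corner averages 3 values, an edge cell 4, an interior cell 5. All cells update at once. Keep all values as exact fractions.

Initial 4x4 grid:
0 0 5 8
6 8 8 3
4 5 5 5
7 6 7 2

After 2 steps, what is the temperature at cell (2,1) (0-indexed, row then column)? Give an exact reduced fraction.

Answer: 23/4

Derivation:
Step 1: cell (2,1) = 28/5
Step 2: cell (2,1) = 23/4
Full grid after step 2:
  13/4 159/40 589/120 199/36
  87/20 491/100 569/100 1253/240
  319/60 23/4 523/100 245/48
  209/36 1351/240 263/48 161/36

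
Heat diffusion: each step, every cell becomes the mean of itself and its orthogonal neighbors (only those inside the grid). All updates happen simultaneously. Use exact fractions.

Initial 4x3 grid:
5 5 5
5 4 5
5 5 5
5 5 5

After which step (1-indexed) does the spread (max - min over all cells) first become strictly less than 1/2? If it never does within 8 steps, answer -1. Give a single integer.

Step 1: max=5, min=19/4, spread=1/4
  -> spread < 1/2 first at step 1
Step 2: max=5, min=477/100, spread=23/100
Step 3: max=1987/400, min=23189/4800, spread=131/960
Step 4: max=35609/7200, min=209449/43200, spread=841/8640
Step 5: max=7106627/1440000, min=83857949/17280000, spread=56863/691200
Step 6: max=63810457/12960000, min=756065659/155520000, spread=386393/6220800
Step 7: max=25499641187/5184000000, min=302646276869/62208000000, spread=26795339/497664000
Step 8: max=1528113850333/311040000000, min=18178584285871/3732480000000, spread=254051069/5971968000

Answer: 1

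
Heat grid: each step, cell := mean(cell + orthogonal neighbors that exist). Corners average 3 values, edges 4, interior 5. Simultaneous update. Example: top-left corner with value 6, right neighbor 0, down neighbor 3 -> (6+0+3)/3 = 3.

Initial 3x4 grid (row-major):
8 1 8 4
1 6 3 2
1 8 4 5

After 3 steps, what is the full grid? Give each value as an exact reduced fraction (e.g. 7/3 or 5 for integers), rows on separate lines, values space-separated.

Answer: 8783/2160 32249/7200 30979/7200 9301/2160
14927/3600 12491/3000 3319/750 29519/7200
8543/2160 31199/7200 30529/7200 9121/2160

Derivation:
After step 1:
  10/3 23/4 4 14/3
  4 19/5 23/5 7/2
  10/3 19/4 5 11/3
After step 2:
  157/36 1013/240 1141/240 73/18
  217/60 229/50 209/50 493/120
  145/36 1013/240 1081/240 73/18
After step 3:
  8783/2160 32249/7200 30979/7200 9301/2160
  14927/3600 12491/3000 3319/750 29519/7200
  8543/2160 31199/7200 30529/7200 9121/2160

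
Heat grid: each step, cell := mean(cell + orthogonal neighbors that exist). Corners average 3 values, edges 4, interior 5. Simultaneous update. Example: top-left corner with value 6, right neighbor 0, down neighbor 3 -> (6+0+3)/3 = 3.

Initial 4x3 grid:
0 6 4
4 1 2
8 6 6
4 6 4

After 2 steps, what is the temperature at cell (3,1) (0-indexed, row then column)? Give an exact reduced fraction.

Step 1: cell (3,1) = 5
Step 2: cell (3,1) = 163/30
Full grid after step 2:
  28/9 833/240 10/3
  953/240 369/100 311/80
  403/80 121/25 1109/240
  11/2 163/30 89/18

Answer: 163/30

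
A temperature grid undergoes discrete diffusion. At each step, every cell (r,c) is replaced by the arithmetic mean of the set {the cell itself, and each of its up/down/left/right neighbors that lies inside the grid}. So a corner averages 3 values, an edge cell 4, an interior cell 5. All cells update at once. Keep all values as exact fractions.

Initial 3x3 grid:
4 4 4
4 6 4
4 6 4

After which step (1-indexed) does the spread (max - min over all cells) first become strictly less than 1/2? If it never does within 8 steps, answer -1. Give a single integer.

Answer: 2

Derivation:
Step 1: max=5, min=4, spread=1
Step 2: max=287/60, min=173/40, spread=11/24
  -> spread < 1/2 first at step 2
Step 3: max=16999/3600, min=263/60, spread=1219/3600
Step 4: max=1004603/216000, min=212759/48000, spread=755/3456
Step 5: max=59945491/12960000, min=38640119/8640000, spread=6353/41472
Step 6: max=3575458127/777600000, min=2327877293/518400000, spread=53531/497664
Step 7: max=213864444319/46656000000, min=5193614173/1152000000, spread=450953/5971968
Step 8: max=12797789793443/2799360000000, min=8432926450837/1866240000000, spread=3799043/71663616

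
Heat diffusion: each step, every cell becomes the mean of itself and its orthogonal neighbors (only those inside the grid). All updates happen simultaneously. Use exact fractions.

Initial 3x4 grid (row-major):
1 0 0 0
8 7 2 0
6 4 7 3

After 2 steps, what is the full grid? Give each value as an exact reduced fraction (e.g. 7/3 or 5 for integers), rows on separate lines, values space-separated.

Answer: 7/2 97/40 57/40 7/12
187/40 209/50 263/100 467/240
35/6 101/20 62/15 103/36

Derivation:
After step 1:
  3 2 1/2 0
  11/2 21/5 16/5 5/4
  6 6 4 10/3
After step 2:
  7/2 97/40 57/40 7/12
  187/40 209/50 263/100 467/240
  35/6 101/20 62/15 103/36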